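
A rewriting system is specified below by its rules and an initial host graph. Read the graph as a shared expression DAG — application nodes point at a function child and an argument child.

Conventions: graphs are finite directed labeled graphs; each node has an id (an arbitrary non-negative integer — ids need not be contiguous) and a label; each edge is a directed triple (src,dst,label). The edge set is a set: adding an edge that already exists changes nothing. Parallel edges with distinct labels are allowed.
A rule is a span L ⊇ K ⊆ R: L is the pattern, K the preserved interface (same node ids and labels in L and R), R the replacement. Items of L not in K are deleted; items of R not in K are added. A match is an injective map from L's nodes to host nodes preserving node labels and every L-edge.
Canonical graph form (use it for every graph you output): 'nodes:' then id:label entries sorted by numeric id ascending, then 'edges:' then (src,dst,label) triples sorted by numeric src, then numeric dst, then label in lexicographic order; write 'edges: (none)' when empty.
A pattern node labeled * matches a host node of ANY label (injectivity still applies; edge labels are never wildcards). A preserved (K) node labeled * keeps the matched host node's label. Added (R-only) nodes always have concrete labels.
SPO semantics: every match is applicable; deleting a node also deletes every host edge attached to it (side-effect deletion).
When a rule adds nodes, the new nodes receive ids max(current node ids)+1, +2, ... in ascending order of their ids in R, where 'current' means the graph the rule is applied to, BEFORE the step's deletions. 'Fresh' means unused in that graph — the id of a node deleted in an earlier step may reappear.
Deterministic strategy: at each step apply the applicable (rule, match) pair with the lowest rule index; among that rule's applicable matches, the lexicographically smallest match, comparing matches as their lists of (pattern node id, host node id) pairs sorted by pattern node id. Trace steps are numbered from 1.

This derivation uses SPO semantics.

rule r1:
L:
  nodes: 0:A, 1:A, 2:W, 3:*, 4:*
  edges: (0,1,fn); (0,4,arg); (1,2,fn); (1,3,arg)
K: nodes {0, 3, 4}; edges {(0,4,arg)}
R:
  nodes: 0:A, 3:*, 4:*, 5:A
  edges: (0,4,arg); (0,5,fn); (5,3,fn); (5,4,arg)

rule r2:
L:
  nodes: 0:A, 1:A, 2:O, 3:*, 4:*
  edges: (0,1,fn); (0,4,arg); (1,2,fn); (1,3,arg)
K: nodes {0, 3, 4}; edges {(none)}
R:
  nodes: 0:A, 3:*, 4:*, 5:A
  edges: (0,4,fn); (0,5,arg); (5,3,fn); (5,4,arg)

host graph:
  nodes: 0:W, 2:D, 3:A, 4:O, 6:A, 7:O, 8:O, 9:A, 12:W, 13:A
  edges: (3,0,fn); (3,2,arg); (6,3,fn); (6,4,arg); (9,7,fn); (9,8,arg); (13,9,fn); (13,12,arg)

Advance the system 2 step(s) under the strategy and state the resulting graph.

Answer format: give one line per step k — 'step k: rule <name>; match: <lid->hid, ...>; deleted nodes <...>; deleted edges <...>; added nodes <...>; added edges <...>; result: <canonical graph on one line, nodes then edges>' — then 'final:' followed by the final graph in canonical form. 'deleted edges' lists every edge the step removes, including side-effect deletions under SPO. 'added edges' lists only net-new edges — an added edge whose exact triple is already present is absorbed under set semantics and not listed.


step 1: rule r1; match: 0->6, 1->3, 2->0, 3->2, 4->4; deleted nodes 0, 3; deleted edges (3,0,fn); (3,2,arg); (6,3,fn); added nodes 14; added edges (6,14,fn); (14,2,fn); (14,4,arg); result: nodes: 2:D, 4:O, 6:A, 7:O, 8:O, 9:A, 12:W, 13:A, 14:A edges: (6,4,arg); (6,14,fn); (9,7,fn); (9,8,arg); (13,9,fn); (13,12,arg); (14,2,fn); (14,4,arg)
step 2: rule r2; match: 0->13, 1->9, 2->7, 3->8, 4->12; deleted nodes 7, 9; deleted edges (9,7,fn); (9,8,arg); (13,9,fn); (13,12,arg); added nodes 15; added edges (13,12,fn); (13,15,arg); (15,8,fn); (15,12,arg); result: nodes: 2:D, 4:O, 6:A, 8:O, 12:W, 13:A, 14:A, 15:A edges: (6,4,arg); (6,14,fn); (13,12,fn); (13,15,arg); (14,2,fn); (14,4,arg); (15,8,fn); (15,12,arg)
final:
nodes: 2:D, 4:O, 6:A, 8:O, 12:W, 13:A, 14:A, 15:A
edges: (6,4,arg); (6,14,fn); (13,12,fn); (13,15,arg); (14,2,fn); (14,4,arg); (15,8,fn); (15,12,arg)


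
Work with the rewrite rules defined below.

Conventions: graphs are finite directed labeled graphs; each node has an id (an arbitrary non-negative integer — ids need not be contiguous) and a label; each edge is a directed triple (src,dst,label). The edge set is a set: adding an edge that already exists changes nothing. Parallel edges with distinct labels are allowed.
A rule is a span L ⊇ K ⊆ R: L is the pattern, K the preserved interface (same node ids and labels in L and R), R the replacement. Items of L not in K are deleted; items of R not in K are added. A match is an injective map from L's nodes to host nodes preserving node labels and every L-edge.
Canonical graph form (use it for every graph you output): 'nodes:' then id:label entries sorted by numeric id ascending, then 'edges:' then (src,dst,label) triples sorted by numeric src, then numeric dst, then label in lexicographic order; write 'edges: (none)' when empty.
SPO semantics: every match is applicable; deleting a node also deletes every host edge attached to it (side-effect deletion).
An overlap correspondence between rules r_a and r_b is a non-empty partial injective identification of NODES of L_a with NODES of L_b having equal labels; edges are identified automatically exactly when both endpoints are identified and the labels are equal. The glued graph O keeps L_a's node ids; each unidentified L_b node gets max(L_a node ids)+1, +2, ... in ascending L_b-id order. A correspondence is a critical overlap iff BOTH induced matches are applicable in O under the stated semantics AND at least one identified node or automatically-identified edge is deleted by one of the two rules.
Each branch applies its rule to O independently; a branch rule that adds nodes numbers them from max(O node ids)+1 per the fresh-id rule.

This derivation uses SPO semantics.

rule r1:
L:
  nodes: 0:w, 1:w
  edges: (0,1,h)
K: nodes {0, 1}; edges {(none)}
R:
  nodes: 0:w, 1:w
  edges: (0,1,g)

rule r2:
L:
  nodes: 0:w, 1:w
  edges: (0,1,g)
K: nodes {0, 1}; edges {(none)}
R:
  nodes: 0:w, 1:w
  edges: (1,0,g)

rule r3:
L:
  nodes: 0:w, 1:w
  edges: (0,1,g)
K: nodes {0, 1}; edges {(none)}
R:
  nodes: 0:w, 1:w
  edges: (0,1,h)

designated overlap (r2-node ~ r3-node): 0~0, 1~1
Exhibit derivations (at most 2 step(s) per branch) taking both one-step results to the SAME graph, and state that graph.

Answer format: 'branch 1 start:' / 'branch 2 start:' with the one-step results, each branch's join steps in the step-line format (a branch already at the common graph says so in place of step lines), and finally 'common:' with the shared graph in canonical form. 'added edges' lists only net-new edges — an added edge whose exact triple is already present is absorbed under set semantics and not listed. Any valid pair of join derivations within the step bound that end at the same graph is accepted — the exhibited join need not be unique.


branch 1 start:
nodes: 0:w, 1:w
edges: (1,0,g)
branch 2 start:
nodes: 0:w, 1:w
edges: (0,1,h)
branch 1 step 1: rule r2; match: 0->1, 1->0; deleted nodes (none); deleted edges (1,0,g); added nodes (none); added edges (0,1,g); result: nodes: 0:w, 1:w edges: (0,1,g)
branch 2 step 1: rule r1; match: 0->0, 1->1; deleted nodes (none); deleted edges (0,1,h); added nodes (none); added edges (0,1,g); result: nodes: 0:w, 1:w edges: (0,1,g)
common:
nodes: 0:w, 1:w
edges: (0,1,g)


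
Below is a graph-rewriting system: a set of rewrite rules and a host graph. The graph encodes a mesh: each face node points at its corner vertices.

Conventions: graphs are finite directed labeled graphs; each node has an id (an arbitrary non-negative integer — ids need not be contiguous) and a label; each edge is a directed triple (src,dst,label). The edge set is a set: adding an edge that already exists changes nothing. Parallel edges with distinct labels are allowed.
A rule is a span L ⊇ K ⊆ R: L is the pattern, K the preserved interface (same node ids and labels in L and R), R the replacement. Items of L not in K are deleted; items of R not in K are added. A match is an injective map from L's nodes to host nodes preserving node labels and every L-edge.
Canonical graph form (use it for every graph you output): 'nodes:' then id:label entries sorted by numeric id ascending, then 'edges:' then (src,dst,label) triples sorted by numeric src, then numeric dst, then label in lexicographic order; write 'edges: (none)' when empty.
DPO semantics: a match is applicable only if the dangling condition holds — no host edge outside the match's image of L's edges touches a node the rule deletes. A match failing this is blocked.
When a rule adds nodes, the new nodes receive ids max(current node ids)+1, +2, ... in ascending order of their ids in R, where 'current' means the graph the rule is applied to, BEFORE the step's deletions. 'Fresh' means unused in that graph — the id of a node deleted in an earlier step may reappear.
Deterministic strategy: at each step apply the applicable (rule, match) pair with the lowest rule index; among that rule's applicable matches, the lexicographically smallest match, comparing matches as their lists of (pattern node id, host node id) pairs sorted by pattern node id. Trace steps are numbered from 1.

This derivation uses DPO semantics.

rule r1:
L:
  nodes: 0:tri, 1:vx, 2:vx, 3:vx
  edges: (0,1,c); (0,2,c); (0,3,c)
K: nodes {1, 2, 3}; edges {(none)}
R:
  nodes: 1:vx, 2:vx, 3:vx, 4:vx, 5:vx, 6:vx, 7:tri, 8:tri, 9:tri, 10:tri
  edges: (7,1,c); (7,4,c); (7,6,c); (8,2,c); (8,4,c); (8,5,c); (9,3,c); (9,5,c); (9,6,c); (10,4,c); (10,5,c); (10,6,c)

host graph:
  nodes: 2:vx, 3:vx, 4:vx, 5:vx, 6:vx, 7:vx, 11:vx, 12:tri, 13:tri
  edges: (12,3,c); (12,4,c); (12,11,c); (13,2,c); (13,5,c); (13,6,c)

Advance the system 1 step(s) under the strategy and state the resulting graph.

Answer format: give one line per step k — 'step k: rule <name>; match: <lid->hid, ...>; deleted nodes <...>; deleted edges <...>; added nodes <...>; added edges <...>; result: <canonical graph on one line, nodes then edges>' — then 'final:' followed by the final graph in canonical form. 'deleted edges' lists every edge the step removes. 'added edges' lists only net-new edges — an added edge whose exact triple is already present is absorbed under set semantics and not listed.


step 1: rule r1; match: 0->12, 1->3, 2->4, 3->11; deleted nodes 12; deleted edges (12,3,c); (12,4,c); (12,11,c); added nodes 14, 15, 16, 17, 18, 19, 20; added edges (17,3,c); (17,14,c); (17,16,c); (18,4,c); (18,14,c); (18,15,c); (19,11,c); (19,15,c); (19,16,c); (20,14,c); (20,15,c); (20,16,c); result: nodes: 2:vx, 3:vx, 4:vx, 5:vx, 6:vx, 7:vx, 11:vx, 13:tri, 14:vx, 15:vx, 16:vx, 17:tri, 18:tri, 19:tri, 20:tri edges: (13,2,c); (13,5,c); (13,6,c); (17,3,c); (17,14,c); (17,16,c); (18,4,c); (18,14,c); (18,15,c); (19,11,c); (19,15,c); (19,16,c); (20,14,c); (20,15,c); (20,16,c)
final:
nodes: 2:vx, 3:vx, 4:vx, 5:vx, 6:vx, 7:vx, 11:vx, 13:tri, 14:vx, 15:vx, 16:vx, 17:tri, 18:tri, 19:tri, 20:tri
edges: (13,2,c); (13,5,c); (13,6,c); (17,3,c); (17,14,c); (17,16,c); (18,4,c); (18,14,c); (18,15,c); (19,11,c); (19,15,c); (19,16,c); (20,14,c); (20,15,c); (20,16,c)


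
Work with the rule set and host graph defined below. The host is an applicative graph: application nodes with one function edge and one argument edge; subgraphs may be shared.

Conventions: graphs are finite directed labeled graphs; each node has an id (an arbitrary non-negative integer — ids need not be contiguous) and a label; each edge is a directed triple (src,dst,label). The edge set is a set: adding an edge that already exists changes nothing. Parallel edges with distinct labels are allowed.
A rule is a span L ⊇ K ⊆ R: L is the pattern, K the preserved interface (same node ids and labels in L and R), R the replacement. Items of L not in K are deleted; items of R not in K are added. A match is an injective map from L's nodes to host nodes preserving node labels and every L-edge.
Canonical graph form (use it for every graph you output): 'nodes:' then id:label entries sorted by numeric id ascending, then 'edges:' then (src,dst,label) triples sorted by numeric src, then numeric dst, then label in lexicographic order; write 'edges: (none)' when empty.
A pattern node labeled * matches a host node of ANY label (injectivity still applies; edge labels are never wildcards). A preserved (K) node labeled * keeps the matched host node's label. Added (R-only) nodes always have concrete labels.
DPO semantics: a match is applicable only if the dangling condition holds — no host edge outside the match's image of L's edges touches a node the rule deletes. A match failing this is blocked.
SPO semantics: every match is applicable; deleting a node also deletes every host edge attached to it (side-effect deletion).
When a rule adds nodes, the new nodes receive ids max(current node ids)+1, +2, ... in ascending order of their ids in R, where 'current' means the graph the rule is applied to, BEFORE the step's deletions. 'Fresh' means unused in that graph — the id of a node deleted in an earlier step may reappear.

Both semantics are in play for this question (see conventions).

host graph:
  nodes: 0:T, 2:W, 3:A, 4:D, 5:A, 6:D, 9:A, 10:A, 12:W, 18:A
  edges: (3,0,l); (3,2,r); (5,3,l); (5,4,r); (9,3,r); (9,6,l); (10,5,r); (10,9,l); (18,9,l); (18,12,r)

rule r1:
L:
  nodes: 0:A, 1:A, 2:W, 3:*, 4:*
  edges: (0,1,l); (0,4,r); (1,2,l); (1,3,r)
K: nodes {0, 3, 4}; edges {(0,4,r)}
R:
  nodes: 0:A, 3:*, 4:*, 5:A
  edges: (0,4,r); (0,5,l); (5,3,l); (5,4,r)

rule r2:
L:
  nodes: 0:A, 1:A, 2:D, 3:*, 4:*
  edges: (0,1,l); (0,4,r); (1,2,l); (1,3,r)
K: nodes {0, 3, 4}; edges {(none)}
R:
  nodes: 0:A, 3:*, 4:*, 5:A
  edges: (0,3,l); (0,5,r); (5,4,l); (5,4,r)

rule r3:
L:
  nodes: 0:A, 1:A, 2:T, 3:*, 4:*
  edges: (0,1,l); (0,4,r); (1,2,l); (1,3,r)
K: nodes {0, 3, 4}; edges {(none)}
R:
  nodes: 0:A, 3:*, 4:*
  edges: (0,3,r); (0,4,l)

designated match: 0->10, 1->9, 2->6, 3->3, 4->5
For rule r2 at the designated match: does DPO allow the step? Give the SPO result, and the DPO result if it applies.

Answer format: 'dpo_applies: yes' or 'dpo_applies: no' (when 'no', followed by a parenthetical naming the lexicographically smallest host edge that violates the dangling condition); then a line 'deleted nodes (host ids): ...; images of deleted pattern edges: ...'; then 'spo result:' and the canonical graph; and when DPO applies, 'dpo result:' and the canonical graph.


dpo_applies: no
(the rule deletes node 9, which keeps host edge (18,9,l) outside the match image — the dangling condition fails, DPO blocks; SPO proceeds and side-deletes such edges)
deleted nodes (host ids): 6, 9; images of deleted pattern edges: (9,3,r); (9,6,l); (10,5,r); (10,9,l)
spo result:
nodes: 0:T, 2:W, 3:A, 4:D, 5:A, 10:A, 12:W, 18:A, 19:A
edges: (3,0,l); (3,2,r); (5,3,l); (5,4,r); (10,3,l); (10,19,r); (18,12,r); (19,5,l); (19,5,r)


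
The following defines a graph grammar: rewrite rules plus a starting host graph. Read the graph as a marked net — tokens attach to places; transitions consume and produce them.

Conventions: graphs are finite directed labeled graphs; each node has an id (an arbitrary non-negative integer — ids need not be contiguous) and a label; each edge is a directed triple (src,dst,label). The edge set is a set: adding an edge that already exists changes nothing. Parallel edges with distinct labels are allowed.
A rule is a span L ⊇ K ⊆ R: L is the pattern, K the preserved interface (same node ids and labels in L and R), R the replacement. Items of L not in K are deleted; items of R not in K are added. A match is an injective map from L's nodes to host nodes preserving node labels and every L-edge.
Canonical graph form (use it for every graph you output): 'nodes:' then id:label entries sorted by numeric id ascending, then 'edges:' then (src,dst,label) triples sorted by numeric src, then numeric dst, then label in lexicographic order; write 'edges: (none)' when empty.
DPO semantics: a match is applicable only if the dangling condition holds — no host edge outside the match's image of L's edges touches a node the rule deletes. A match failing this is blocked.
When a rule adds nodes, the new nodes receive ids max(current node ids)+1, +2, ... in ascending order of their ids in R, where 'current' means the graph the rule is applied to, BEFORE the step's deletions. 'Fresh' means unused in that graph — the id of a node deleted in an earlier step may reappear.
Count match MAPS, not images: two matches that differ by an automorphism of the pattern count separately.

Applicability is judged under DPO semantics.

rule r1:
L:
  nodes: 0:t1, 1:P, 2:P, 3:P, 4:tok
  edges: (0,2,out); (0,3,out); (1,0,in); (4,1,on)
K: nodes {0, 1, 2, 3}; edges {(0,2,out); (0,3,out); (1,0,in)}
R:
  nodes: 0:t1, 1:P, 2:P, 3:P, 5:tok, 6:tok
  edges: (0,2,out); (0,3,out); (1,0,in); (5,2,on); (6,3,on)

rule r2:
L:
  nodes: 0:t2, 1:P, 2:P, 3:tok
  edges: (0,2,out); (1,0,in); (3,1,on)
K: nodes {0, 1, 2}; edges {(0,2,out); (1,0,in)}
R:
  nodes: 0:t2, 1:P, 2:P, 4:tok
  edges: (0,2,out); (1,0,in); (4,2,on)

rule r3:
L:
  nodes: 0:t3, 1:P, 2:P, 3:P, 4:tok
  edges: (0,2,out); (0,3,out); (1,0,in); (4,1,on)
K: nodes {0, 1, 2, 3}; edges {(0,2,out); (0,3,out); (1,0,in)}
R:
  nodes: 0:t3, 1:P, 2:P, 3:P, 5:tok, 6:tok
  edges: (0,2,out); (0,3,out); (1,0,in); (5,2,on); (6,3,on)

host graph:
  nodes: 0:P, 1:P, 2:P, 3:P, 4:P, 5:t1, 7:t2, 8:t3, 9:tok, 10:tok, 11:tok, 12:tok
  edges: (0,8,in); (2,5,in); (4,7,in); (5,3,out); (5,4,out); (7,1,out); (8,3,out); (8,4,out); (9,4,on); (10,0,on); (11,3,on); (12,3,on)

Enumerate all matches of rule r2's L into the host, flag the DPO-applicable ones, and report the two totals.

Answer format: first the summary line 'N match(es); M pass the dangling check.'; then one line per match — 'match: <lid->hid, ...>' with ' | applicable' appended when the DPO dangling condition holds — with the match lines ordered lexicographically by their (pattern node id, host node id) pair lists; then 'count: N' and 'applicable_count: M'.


1 match(es); 1 pass the dangling check.
match: 0->7, 1->4, 2->1, 3->9 | applicable
count: 1
applicable_count: 1


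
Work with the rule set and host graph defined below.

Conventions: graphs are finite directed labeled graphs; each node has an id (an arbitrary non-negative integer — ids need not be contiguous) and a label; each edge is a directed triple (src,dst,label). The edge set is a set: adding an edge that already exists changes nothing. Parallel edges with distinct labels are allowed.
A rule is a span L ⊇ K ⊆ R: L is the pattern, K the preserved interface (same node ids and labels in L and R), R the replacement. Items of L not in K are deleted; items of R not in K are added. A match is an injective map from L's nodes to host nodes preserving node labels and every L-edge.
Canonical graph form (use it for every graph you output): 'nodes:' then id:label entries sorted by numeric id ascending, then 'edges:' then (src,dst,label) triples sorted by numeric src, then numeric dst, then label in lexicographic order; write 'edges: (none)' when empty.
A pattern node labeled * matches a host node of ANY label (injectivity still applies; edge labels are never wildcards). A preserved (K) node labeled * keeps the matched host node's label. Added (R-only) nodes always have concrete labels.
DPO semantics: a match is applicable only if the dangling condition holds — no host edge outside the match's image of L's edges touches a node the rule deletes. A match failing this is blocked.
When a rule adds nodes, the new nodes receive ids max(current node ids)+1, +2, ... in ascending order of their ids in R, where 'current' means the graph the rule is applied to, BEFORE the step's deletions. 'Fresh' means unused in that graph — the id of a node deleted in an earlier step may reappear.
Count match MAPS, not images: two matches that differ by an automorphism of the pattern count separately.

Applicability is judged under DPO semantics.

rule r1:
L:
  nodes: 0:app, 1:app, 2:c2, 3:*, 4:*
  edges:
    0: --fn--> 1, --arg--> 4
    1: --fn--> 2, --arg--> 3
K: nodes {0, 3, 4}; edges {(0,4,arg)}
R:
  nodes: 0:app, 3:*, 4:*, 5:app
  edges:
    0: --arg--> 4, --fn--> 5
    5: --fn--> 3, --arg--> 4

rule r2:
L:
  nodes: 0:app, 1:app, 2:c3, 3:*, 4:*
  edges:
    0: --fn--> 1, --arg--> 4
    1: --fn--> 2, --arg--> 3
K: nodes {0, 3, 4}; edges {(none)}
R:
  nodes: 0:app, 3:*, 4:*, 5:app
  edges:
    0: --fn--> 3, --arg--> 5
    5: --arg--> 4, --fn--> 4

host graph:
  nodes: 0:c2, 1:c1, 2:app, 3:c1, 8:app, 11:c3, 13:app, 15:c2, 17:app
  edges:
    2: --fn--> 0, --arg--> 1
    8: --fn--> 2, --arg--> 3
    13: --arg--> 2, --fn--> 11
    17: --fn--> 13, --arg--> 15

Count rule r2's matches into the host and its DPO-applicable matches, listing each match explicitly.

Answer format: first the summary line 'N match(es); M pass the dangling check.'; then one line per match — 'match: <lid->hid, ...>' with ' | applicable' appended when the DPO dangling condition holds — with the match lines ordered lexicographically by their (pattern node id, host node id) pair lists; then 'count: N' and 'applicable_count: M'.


1 match(es); 1 pass the dangling check.
match: 0->17, 1->13, 2->11, 3->2, 4->15 | applicable
count: 1
applicable_count: 1


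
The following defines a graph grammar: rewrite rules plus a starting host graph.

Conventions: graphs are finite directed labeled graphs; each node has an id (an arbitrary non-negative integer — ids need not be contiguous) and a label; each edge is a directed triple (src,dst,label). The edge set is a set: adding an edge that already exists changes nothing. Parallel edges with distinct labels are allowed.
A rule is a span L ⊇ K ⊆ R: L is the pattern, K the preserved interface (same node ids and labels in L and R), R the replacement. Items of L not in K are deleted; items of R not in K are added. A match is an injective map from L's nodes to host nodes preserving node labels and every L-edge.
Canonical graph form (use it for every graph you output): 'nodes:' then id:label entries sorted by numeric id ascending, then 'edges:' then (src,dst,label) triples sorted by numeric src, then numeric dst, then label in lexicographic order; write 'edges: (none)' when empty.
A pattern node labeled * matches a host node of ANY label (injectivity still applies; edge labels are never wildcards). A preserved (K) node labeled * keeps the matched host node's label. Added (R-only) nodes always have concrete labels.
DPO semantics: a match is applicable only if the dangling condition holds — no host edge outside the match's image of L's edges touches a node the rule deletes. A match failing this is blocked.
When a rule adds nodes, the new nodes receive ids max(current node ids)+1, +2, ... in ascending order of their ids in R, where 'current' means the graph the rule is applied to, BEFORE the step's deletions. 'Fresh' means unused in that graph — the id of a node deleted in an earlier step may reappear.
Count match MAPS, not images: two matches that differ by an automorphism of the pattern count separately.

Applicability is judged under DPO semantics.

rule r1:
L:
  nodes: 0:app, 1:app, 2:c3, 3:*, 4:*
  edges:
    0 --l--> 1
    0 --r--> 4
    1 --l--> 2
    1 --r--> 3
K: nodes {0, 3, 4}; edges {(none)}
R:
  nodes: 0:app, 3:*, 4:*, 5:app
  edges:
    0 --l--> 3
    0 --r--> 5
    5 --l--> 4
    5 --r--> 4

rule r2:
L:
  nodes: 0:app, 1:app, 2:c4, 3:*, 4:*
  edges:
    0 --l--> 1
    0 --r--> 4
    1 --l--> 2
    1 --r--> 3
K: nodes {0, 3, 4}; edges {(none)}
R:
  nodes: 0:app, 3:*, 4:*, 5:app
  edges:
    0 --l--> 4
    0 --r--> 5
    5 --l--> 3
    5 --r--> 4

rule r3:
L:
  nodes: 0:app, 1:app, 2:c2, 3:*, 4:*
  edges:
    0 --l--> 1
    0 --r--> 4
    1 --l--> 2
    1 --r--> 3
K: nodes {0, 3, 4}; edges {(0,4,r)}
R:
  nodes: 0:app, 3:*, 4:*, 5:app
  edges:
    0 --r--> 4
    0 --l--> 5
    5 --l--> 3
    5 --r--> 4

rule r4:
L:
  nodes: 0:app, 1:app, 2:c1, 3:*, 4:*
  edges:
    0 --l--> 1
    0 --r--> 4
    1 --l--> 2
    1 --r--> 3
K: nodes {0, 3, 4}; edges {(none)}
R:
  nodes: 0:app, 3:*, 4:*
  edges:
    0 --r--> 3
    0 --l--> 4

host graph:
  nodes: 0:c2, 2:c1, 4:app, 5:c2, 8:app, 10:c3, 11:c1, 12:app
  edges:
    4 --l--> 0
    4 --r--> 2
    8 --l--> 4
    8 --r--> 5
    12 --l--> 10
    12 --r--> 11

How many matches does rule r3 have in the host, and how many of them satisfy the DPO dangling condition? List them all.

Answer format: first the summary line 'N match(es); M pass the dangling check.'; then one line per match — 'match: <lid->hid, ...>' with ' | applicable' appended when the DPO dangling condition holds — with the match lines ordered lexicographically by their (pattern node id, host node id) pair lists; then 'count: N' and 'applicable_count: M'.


1 match(es); 1 pass the dangling check.
match: 0->8, 1->4, 2->0, 3->2, 4->5 | applicable
count: 1
applicable_count: 1


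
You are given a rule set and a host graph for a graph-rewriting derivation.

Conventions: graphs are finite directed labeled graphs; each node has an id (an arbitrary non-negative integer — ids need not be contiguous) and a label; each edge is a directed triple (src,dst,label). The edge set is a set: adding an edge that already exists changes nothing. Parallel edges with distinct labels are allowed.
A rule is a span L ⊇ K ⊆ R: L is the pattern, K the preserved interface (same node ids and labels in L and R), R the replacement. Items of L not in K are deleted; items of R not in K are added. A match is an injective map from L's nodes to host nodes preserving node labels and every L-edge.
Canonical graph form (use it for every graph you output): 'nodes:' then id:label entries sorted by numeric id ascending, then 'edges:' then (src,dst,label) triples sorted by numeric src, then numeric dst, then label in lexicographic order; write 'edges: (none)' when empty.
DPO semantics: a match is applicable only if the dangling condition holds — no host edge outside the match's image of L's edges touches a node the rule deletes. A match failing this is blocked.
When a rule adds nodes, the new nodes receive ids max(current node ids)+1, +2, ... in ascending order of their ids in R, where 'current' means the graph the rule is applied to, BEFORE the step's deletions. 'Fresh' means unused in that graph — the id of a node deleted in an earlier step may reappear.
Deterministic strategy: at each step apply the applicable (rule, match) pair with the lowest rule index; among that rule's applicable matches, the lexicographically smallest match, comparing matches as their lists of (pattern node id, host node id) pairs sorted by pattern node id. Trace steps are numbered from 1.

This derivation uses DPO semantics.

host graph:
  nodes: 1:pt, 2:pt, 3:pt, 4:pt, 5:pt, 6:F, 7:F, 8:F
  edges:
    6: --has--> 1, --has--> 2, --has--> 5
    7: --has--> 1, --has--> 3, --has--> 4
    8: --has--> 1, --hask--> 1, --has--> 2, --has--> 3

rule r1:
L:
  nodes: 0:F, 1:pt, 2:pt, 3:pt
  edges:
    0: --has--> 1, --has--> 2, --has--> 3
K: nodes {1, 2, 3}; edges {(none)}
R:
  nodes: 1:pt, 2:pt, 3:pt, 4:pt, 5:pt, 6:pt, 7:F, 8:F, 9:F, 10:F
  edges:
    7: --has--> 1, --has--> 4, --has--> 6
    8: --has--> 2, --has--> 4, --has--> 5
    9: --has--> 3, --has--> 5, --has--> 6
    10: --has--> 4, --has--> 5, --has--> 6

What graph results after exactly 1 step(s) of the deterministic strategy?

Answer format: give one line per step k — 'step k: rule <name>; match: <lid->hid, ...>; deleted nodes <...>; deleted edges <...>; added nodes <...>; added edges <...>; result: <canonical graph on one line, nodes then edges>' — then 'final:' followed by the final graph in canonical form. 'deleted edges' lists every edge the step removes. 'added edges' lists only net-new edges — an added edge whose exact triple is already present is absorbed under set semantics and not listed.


step 1: rule r1; match: 0->6, 1->1, 2->2, 3->5; deleted nodes 6; deleted edges (6,1,has); (6,2,has); (6,5,has); added nodes 9, 10, 11, 12, 13, 14, 15; added edges (12,1,has); (12,9,has); (12,11,has); (13,2,has); (13,9,has); (13,10,has); (14,5,has); (14,10,has); (14,11,has); (15,9,has); (15,10,has); (15,11,has); result: nodes: 1:pt, 2:pt, 3:pt, 4:pt, 5:pt, 7:F, 8:F, 9:pt, 10:pt, 11:pt, 12:F, 13:F, 14:F, 15:F edges: (7,1,has); (7,3,has); (7,4,has); (8,1,has); (8,1,hask); (8,2,has); (8,3,has); (12,1,has); (12,9,has); (12,11,has); (13,2,has); (13,9,has); (13,10,has); (14,5,has); (14,10,has); (14,11,has); (15,9,has); (15,10,has); (15,11,has)
final:
nodes: 1:pt, 2:pt, 3:pt, 4:pt, 5:pt, 7:F, 8:F, 9:pt, 10:pt, 11:pt, 12:F, 13:F, 14:F, 15:F
edges: (7,1,has); (7,3,has); (7,4,has); (8,1,has); (8,1,hask); (8,2,has); (8,3,has); (12,1,has); (12,9,has); (12,11,has); (13,2,has); (13,9,has); (13,10,has); (14,5,has); (14,10,has); (14,11,has); (15,9,has); (15,10,has); (15,11,has)


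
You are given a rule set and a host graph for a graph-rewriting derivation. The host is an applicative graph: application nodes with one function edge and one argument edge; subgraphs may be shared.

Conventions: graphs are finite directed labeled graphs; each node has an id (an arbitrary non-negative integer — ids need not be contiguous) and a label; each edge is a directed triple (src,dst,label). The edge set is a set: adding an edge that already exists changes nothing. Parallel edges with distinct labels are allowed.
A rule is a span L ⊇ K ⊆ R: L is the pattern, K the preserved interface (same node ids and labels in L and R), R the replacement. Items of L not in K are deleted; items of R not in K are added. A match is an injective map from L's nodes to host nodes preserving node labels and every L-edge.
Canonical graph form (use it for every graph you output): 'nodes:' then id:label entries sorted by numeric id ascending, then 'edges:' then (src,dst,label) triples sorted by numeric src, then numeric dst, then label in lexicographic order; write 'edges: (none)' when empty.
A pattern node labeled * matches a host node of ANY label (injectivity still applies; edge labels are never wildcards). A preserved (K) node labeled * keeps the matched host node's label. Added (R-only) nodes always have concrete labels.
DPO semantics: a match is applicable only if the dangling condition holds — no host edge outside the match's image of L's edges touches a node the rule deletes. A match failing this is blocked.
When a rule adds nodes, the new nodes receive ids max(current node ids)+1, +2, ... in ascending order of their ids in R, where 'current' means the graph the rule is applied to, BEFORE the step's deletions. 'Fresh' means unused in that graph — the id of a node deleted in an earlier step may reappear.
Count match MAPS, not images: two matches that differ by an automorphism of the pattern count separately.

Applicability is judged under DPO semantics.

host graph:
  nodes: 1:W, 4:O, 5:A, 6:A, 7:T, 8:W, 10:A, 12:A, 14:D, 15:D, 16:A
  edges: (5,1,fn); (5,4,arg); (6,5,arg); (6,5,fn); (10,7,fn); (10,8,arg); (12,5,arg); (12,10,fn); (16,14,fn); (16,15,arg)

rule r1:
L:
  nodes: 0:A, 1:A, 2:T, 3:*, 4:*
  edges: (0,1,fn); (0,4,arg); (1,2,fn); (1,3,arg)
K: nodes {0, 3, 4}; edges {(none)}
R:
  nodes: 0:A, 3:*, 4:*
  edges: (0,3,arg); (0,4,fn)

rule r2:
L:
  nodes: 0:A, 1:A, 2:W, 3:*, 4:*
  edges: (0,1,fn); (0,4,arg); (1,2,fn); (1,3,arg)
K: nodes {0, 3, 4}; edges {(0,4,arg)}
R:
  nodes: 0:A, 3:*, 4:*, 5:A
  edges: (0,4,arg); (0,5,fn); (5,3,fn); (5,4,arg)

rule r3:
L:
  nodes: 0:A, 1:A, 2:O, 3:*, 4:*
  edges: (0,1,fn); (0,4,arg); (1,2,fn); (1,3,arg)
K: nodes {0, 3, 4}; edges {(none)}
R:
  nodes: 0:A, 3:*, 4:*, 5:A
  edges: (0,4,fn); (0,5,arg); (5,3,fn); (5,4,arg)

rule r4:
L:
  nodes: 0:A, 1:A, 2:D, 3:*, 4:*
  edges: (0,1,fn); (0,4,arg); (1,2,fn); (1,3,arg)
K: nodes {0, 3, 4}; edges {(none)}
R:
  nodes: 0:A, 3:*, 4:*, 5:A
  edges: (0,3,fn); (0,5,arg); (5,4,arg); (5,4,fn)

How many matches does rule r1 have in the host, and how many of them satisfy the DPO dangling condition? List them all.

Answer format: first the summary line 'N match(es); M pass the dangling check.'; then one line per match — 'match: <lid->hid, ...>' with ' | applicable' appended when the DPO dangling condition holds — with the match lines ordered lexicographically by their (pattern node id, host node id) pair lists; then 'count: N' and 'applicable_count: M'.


1 match(es); 1 pass the dangling check.
match: 0->12, 1->10, 2->7, 3->8, 4->5 | applicable
count: 1
applicable_count: 1


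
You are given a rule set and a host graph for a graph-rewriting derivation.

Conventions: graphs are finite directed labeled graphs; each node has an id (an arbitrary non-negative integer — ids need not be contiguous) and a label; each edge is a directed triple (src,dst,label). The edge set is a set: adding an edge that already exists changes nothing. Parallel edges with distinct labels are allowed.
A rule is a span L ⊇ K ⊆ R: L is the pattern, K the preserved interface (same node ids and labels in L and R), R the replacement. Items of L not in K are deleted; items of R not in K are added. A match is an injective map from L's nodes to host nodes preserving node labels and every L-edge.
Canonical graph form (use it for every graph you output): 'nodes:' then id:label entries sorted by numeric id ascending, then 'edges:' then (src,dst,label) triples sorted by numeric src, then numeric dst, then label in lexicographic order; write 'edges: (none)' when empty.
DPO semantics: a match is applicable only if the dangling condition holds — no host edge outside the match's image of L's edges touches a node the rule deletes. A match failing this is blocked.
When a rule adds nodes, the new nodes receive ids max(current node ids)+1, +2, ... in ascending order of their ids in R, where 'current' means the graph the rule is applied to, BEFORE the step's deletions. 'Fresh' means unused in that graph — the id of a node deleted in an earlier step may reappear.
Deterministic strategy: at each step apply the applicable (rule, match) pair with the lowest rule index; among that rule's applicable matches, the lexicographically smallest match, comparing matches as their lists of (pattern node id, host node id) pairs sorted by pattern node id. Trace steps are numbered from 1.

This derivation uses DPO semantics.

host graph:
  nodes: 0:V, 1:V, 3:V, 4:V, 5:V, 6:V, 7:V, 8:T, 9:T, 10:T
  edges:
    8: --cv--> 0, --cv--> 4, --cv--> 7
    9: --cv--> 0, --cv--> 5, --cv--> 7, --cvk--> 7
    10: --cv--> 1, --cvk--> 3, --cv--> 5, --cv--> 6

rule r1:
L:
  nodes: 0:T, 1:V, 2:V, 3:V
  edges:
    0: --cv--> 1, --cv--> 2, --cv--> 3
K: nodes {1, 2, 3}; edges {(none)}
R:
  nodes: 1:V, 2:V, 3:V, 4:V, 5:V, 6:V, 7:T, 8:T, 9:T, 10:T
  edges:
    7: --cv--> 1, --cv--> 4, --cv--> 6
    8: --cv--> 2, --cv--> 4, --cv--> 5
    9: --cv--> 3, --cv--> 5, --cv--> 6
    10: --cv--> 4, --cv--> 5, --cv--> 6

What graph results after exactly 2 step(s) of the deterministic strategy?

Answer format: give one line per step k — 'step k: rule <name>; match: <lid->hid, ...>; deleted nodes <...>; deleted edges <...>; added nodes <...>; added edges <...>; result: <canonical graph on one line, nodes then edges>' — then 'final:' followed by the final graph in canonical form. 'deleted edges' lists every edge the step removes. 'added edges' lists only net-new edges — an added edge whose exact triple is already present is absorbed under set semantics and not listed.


step 1: rule r1; match: 0->8, 1->0, 2->4, 3->7; deleted nodes 8; deleted edges (8,0,cv); (8,4,cv); (8,7,cv); added nodes 11, 12, 13, 14, 15, 16, 17; added edges (14,0,cv); (14,11,cv); (14,13,cv); (15,4,cv); (15,11,cv); (15,12,cv); (16,7,cv); (16,12,cv); (16,13,cv); (17,11,cv); (17,12,cv); (17,13,cv); result: nodes: 0:V, 1:V, 3:V, 4:V, 5:V, 6:V, 7:V, 9:T, 10:T, 11:V, 12:V, 13:V, 14:T, 15:T, 16:T, 17:T edges: (9,0,cv); (9,5,cv); (9,7,cv); (9,7,cvk); (10,1,cv); (10,3,cvk); (10,5,cv); (10,6,cv); (14,0,cv); (14,11,cv); (14,13,cv); (15,4,cv); (15,11,cv); (15,12,cv); (16,7,cv); (16,12,cv); (16,13,cv); (17,11,cv); (17,12,cv); (17,13,cv)
step 2: rule r1; match: 0->14, 1->0, 2->11, 3->13; deleted nodes 14; deleted edges (14,0,cv); (14,11,cv); (14,13,cv); added nodes 18, 19, 20, 21, 22, 23, 24; added edges (21,0,cv); (21,18,cv); (21,20,cv); (22,11,cv); (22,18,cv); (22,19,cv); (23,13,cv); (23,19,cv); (23,20,cv); (24,18,cv); (24,19,cv); (24,20,cv); result: nodes: 0:V, 1:V, 3:V, 4:V, 5:V, 6:V, 7:V, 9:T, 10:T, 11:V, 12:V, 13:V, 15:T, 16:T, 17:T, 18:V, 19:V, 20:V, 21:T, 22:T, 23:T, 24:T edges: (9,0,cv); (9,5,cv); (9,7,cv); (9,7,cvk); (10,1,cv); (10,3,cvk); (10,5,cv); (10,6,cv); (15,4,cv); (15,11,cv); (15,12,cv); (16,7,cv); (16,12,cv); (16,13,cv); (17,11,cv); (17,12,cv); (17,13,cv); (21,0,cv); (21,18,cv); (21,20,cv); (22,11,cv); (22,18,cv); (22,19,cv); (23,13,cv); (23,19,cv); (23,20,cv); (24,18,cv); (24,19,cv); (24,20,cv)
final:
nodes: 0:V, 1:V, 3:V, 4:V, 5:V, 6:V, 7:V, 9:T, 10:T, 11:V, 12:V, 13:V, 15:T, 16:T, 17:T, 18:V, 19:V, 20:V, 21:T, 22:T, 23:T, 24:T
edges: (9,0,cv); (9,5,cv); (9,7,cv); (9,7,cvk); (10,1,cv); (10,3,cvk); (10,5,cv); (10,6,cv); (15,4,cv); (15,11,cv); (15,12,cv); (16,7,cv); (16,12,cv); (16,13,cv); (17,11,cv); (17,12,cv); (17,13,cv); (21,0,cv); (21,18,cv); (21,20,cv); (22,11,cv); (22,18,cv); (22,19,cv); (23,13,cv); (23,19,cv); (23,20,cv); (24,18,cv); (24,19,cv); (24,20,cv)


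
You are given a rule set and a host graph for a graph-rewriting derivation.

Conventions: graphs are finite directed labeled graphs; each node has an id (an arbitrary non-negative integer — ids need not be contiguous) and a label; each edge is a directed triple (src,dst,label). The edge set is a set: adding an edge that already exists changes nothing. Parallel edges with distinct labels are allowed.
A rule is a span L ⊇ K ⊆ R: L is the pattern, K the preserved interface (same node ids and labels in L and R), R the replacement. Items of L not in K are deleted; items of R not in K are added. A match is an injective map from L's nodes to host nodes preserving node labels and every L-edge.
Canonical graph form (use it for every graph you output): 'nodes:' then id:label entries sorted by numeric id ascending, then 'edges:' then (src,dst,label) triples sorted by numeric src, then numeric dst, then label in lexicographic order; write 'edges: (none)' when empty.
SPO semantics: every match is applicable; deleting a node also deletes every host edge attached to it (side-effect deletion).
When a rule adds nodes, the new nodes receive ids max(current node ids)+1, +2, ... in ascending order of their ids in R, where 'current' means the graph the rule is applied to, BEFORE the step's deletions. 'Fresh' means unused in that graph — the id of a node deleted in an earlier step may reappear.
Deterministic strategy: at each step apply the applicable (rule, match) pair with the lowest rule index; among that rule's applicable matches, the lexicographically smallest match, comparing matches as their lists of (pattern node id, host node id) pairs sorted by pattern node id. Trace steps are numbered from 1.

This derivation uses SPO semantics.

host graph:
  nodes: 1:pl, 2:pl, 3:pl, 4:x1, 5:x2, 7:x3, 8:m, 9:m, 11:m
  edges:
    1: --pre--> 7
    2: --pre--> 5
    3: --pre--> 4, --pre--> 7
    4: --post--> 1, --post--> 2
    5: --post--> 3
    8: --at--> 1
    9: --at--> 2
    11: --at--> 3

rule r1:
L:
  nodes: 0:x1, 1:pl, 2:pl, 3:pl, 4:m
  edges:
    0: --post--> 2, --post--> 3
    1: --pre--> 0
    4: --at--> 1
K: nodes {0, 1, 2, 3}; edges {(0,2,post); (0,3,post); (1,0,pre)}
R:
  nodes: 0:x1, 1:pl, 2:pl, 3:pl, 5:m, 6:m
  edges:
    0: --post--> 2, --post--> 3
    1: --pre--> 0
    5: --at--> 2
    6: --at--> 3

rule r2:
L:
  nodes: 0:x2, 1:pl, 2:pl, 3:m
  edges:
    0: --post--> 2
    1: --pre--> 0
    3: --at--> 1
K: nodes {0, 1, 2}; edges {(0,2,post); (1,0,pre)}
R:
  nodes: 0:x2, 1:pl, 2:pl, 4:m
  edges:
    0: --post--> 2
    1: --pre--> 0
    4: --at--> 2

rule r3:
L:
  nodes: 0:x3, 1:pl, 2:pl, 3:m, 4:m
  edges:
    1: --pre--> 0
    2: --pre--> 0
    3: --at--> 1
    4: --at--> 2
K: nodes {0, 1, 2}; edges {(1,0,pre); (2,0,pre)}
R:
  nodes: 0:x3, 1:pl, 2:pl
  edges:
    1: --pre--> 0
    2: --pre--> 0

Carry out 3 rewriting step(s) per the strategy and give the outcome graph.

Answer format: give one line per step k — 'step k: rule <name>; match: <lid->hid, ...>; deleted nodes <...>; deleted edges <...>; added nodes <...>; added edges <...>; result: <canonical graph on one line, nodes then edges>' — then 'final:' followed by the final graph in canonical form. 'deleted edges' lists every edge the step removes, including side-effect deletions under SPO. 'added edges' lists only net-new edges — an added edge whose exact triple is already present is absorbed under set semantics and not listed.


step 1: rule r1; match: 0->4, 1->3, 2->1, 3->2, 4->11; deleted nodes 11; deleted edges (11,3,at); added nodes 12, 13; added edges (12,1,at); (13,2,at); result: nodes: 1:pl, 2:pl, 3:pl, 4:x1, 5:x2, 7:x3, 8:m, 9:m, 12:m, 13:m edges: (1,7,pre); (2,5,pre); (3,4,pre); (3,7,pre); (4,1,post); (4,2,post); (5,3,post); (8,1,at); (9,2,at); (12,1,at); (13,2,at)
step 2: rule r2; match: 0->5, 1->2, 2->3, 3->9; deleted nodes 9; deleted edges (9,2,at); added nodes 14; added edges (14,3,at); result: nodes: 1:pl, 2:pl, 3:pl, 4:x1, 5:x2, 7:x3, 8:m, 12:m, 13:m, 14:m edges: (1,7,pre); (2,5,pre); (3,4,pre); (3,7,pre); (4,1,post); (4,2,post); (5,3,post); (8,1,at); (12,1,at); (13,2,at); (14,3,at)
step 3: rule r1; match: 0->4, 1->3, 2->1, 3->2, 4->14; deleted nodes 14; deleted edges (14,3,at); added nodes 15, 16; added edges (15,1,at); (16,2,at); result: nodes: 1:pl, 2:pl, 3:pl, 4:x1, 5:x2, 7:x3, 8:m, 12:m, 13:m, 15:m, 16:m edges: (1,7,pre); (2,5,pre); (3,4,pre); (3,7,pre); (4,1,post); (4,2,post); (5,3,post); (8,1,at); (12,1,at); (13,2,at); (15,1,at); (16,2,at)
final:
nodes: 1:pl, 2:pl, 3:pl, 4:x1, 5:x2, 7:x3, 8:m, 12:m, 13:m, 15:m, 16:m
edges: (1,7,pre); (2,5,pre); (3,4,pre); (3,7,pre); (4,1,post); (4,2,post); (5,3,post); (8,1,at); (12,1,at); (13,2,at); (15,1,at); (16,2,at)
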